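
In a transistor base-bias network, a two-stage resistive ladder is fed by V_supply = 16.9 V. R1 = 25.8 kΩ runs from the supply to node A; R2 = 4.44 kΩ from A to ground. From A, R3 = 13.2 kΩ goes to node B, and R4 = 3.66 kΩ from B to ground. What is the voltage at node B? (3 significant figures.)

V_B ≈ 0.440 V

Node A sees R2 in parallel with the series input of stage 2, R3 + R4 = 16.86 kΩ.
R2 ‖ (R3+R4) = 3.514 kΩ.
V_A = 16.9 × 3.514/(25.8 + 3.514) = 2.026 V.
Stage 2 is unloaded, so V_B = V_A · R4/(R3+R4) = 2.026 × 3.66/16.86 = 0.4398 V.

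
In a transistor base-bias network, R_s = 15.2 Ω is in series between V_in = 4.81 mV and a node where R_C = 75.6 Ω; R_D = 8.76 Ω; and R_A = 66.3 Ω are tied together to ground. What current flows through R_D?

I ≈ 0.173 mA

Parallel bank: R_p = 1/(1/75.6 + 1/8.76 + 1/66.3) = 7.019 Ω.
V_A by voltage divider: V_A = 4.81 × 7.019/(15.2 + 7.019) = 1.520 mV.
I(R_D) = V_A / R_D = 1.520/8.76 = 0.1735 mA.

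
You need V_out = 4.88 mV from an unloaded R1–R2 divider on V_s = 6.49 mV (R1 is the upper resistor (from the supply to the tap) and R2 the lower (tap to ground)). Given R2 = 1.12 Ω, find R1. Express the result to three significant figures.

The divider ratio is R2/(R1+R2) = 4.88/6.49 = 0.7519.
Rearranging, R1 = R2·(1−k)/k = 1.12 × 0.3299 = 0.3695 Ω.

R1 ≈ 0.370 Ω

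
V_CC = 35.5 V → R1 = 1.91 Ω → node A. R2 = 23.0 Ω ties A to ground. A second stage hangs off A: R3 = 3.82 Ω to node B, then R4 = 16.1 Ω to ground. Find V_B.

Node A sees R2 in parallel with the series input of stage 2, R3 + R4 = 19.92 Ω.
R2 ‖ (R3+R4) = 10.67 Ω.
V_A = 35.5 × 10.67/(1.91 + 10.67) = 30.11 V.
Stage 2 is unloaded, so V_B = V_A · R4/(R3+R4) = 30.11 × 16.1/19.92 = 24.34 V.

V_B ≈ 24.3 V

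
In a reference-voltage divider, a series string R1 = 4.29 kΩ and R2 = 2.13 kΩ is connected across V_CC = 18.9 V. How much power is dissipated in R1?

Series current I = V_CC/ΣR = 18.9/6.420 = 2.944 mA.
P = I²R = 8.667 × 4.29 = 37.18 mW.

P ≈ 37.2 mW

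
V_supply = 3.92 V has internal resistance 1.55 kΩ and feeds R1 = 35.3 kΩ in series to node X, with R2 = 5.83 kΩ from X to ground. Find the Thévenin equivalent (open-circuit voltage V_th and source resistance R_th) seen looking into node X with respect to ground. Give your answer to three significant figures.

V_th ≈ 0.535 V, R_th ≈ 5.03 kΩ

R1' = 1.55 + 35.3 = 36.85 kΩ (source resistance + R1).
V_th is the unloaded tap voltage: V_supply · R2/(R1'+R2) = 3.92 × 0.1366 = 0.5355 V.
Zeroing V_supply shorts the top of R1' to ground, so R_th = R1' ‖ R2 = 5.034 kΩ.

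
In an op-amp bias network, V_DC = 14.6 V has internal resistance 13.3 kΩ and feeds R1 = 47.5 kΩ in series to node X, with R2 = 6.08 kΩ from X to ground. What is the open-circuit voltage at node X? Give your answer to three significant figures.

R1' = 13.3 + 47.5 = 60.80 kΩ (source resistance + R1).
V_th is the unloaded tap voltage: V_DC · R2/(R1'+R2) = 14.6 × 0.09091 = 1.327 V.

V_th ≈ 1.33 V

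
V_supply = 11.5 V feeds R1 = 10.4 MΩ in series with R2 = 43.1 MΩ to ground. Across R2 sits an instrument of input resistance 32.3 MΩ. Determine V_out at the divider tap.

V_out ≈ 7.36 V

The load sits in parallel with R2, giving an effective lower resistance R2' = R2·R_L/(R2+R_L) = 18.46 MΩ.
Then V_out = V_supply · R2'/(R1 + R2') = 11.5 × 18.46/28.86 = 7.356 V.
(Unloaded it would be 9.26 V; the load pulls it down.)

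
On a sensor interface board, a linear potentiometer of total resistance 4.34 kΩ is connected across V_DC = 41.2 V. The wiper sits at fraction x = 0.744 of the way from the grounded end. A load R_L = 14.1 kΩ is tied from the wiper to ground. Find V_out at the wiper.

Lower segment x·R_p = 3.229 kΩ; upper segment (1−x)·R_p = 1.111 kΩ.
R_L loads the lower segment: effective lower R = 2.627 kΩ.
V_out = 41.2 × 2.627/(1.111 + 2.627) = 28.96 V.
(Unloaded: V_out = x·V_DC = 30.7 V.)

V_out ≈ 29.0 V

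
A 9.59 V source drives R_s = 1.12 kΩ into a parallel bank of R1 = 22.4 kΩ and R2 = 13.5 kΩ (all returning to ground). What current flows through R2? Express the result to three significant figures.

I ≈ 0.627 mA

Combine the parallel branches: R_p = (1/22.4 + 1/13.5)⁻¹ = 8.423 kΩ.
V_A = 9.59 × 8.423/9.543 = 8.465 V.
Branch current I = V_A/R2 = 8.465/13.5 = 0.6270 mA.
(Check via current divider: I_total = 1.005 mA; share G_k/ΣG = 0.6240 → same result.)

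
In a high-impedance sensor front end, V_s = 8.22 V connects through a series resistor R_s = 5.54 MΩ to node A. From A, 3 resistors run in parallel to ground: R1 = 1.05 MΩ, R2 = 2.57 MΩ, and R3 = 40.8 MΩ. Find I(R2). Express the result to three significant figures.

Parallel bank: R_p = 1/(1/1.05 + 1/2.57 + 1/40.8) = 0.7321 MΩ.
V_A by voltage divider: V_A = 8.22 × 0.7321/(5.54 + 0.7321) = 0.9594 V.
Branch current I = V_A/R2 = 0.9594/2.57 = 0.3733 µA.
(Check via current divider: I_total = 1.311 µA; share G_k/ΣG = 0.2849 → same result.)

I ≈ 0.373 µA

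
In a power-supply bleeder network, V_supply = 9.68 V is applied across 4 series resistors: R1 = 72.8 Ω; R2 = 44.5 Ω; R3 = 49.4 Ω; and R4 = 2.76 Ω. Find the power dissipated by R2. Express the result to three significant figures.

ΣR = 169.5 Ω → I = 9.68/169.5 = 0.05712 A.
V(R2) = I·R = 2.542 V; P = V·I = 2.542 × 0.05712 = 0.1452 W.

P ≈ 0.145 W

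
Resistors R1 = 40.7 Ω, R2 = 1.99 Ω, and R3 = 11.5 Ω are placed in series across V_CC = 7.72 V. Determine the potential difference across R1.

Total series resistance ΣR = 40.7 + 1.99 + 11.5 = 54.19 Ω.
By the voltage-divider rule, V = 7.72 × 40.70/54.19 = 5.798 V.

V ≈ 5.80 V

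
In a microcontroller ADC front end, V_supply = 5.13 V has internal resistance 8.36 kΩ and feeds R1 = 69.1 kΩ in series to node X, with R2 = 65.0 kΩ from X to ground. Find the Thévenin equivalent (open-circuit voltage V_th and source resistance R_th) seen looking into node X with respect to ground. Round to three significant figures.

V_th ≈ 2.34 V, R_th ≈ 35.3 kΩ

R1' = 8.36 + 69.1 = 77.46 kΩ (source resistance + R1).
V_th is the unloaded tap voltage: V_supply · R2/(R1'+R2) = 5.13 × 0.4563 = 2.341 V.
With V_supply suppressed (replaced by a short), R_th = R1' ‖ R2 = (77.46 × 65.0)/(77.46 + 65.0) = 35.34 kΩ.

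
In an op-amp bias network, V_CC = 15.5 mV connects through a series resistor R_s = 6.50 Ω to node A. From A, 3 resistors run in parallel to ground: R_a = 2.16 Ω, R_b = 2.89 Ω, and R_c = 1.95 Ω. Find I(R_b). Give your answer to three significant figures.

I ≈ 0.559 mA

Parallel bank: R_p = 1/(1/2.16 + 1/2.89 + 1/1.95) = 0.7565 Ω.
V_A by voltage divider: V_A = 15.5 × 0.7565/(6.50 + 0.7565) = 1.616 mV.
I(R_b) = V_A / R_b = 1.616/2.89 = 0.5592 mA.
(Check via current divider: I_total = 2.136 mA; share G_k/ΣG = 0.2618 → same result.)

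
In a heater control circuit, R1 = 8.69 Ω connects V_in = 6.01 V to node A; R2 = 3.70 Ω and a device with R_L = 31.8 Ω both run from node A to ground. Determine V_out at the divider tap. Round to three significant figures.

First combine the lower leg with the load: R2 ‖ R_L = 3.314 Ω.
Voltage divider with the loaded lower leg: V_out = 6.01 × 3.314/(8.69 + 3.314) = 6.01 × 0.2761 = 1.659 V.
(Unloaded it would be 1.79 V; the load pulls it down.)

V_out ≈ 1.66 V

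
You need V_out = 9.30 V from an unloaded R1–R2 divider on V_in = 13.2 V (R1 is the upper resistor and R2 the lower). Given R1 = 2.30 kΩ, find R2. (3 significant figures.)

The divider ratio is R2/(R1+R2) = 9.30/13.2 = 0.7045.
Rearranging, R2 = R1·k/(1−k) = 2.30 × 2.385 = 5.485 kΩ.

R2 ≈ 5.48 kΩ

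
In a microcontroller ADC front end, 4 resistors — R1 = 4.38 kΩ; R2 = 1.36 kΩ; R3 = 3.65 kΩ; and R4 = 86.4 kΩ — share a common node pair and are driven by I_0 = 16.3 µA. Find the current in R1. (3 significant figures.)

Conductances: ΣG = 1/4.38 + 1/1.36 + 1/3.65 + 1/86.4 = 1.249 (1/kΩ).
By the current-divider rule, I = I_0 · G_k/ΣG = 16.3 × 0.1828 = 2.979 µA.

I ≈ 2.98 µA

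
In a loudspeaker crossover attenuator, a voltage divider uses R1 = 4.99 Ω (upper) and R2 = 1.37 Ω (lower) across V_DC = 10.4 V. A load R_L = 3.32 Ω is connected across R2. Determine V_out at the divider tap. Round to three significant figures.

First combine the lower leg with the load: R2 ‖ R_L = 0.9698 Ω.
Then V_out = V_DC · R2'/(R1 + R2') = 10.4 × 0.9698/5.960 = 1.692 V.
(Unloaded it would be 2.24 V; the load pulls it down.)

V_out ≈ 1.69 V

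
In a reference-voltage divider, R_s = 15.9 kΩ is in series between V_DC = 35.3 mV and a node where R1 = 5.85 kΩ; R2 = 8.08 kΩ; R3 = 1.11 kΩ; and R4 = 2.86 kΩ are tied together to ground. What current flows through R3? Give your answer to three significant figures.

Parallel bank: R_p = 1/(1/5.85 + 1/8.08 + 1/1.11 + 1/2.86) = 0.6471 kΩ.
V_A = 35.3 × 0.6471/16.55 = 1.381 mV.
I(R3) = V_A / R3 = 1.381/1.11 = 1.244 µA.
(Check via current divider: I_total = 2.133 µA; share G_k/ΣG = 0.5830 → same result.)

I ≈ 1.24 µA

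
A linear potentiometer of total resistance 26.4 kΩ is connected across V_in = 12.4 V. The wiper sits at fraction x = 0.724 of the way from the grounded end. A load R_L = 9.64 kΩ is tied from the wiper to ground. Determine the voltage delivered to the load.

Lower segment x·R_p = 19.11 kΩ; upper segment (1−x)·R_p = 7.286 kΩ.
Lower segment in parallel with the load: 19.11 ‖ 9.64 = 6.408 kΩ.
Loaded-divider output: V_out = 12.4 × 0.4679 = 5.802 V.

V_out ≈ 5.80 V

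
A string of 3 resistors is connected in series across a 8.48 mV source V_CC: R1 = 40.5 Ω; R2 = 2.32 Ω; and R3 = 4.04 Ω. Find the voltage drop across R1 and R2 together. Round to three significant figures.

V ≈ 7.75 mV

Total series resistance ΣR = 40.5 + 2.32 + 4.04 = 46.86 Ω.
R_{R1..R2} = 40.5 + 2.32 = 42.82 Ω.
V = V_CC · R/ΣR = 8.48 × 0.9138 = 7.749 mV.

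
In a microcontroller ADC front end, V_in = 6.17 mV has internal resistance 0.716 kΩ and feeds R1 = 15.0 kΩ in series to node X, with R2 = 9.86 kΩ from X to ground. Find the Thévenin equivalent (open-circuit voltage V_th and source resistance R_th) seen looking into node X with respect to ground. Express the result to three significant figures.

R1' = 0.716 + 15.0 = 15.72 kΩ (source resistance + R1).
With X open, the divider is unloaded: V_th = 6.17 × 9.86/25.58 = 2.379 mV.
Looking into X with the source shorted: R_th = R1'·R2/(R1'+R2) = 15.72 × 9.86/25.58 = 6.059 kΩ.

V_th ≈ 2.38 mV, R_th ≈ 6.06 kΩ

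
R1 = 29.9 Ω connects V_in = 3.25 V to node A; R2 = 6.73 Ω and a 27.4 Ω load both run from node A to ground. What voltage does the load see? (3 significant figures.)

First combine the lower leg with the load: R2 ‖ R_L = 5.403 Ω.
Voltage divider with the loaded lower leg: V_out = 3.25 × 5.403/(29.9 + 5.403) = 3.25 × 0.1530 = 0.4974 V.

V_out ≈ 0.497 V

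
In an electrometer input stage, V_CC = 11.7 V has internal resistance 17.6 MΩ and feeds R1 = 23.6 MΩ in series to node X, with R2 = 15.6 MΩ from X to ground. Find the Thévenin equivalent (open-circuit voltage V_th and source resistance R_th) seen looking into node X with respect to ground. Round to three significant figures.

V_th ≈ 3.21 V, R_th ≈ 11.3 MΩ

R1' = 17.6 + 23.6 = 41.20 MΩ (source resistance + R1).
V_th is the unloaded tap voltage: V_CC · R2/(R1'+R2) = 11.7 × 0.2746 = 3.213 V.
Looking into X with the source shorted: R_th = R1'·R2/(R1'+R2) = 41.20 × 15.6/56.80 = 11.32 MΩ.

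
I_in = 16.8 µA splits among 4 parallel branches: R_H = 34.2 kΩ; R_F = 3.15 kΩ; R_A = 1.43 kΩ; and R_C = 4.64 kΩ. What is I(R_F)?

I ≈ 4.23 µA

ΣG = 1/34.2 + 1/3.15 + 1/1.43 + 1/4.64 = 1.262.
R_F takes the fraction G_k/ΣG = 0.3175/1.262 = 0.2516, so I = 16.8 × 0.2516 = 4.228 µA.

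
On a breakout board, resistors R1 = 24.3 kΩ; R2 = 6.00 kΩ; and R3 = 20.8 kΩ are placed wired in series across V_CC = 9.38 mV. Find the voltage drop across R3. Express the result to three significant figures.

ΣR = 24.3 + 6.00 + 20.8 = 51.10 kΩ.
V = V_CC · R/ΣR = 9.38 × 0.4070 = 3.818 mV.

V ≈ 3.82 mV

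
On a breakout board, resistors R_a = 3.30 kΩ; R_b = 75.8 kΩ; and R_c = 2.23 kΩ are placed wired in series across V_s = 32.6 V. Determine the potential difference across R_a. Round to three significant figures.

Total series resistance ΣR = 3.30 + 75.8 + 2.23 = 81.33 kΩ.
By the voltage-divider rule, V = 32.6 × 3.300/81.33 = 1.323 V.

V ≈ 1.32 V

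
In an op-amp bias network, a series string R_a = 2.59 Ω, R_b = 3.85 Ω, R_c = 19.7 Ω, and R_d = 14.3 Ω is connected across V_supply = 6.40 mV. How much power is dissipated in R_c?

P ≈ 0.493 µW

Series current I = V_supply/ΣR = 6.40/40.44 = 0.1583 mA.
V(R_c) = I·R = 3.118 mV; P = V·I = 3.118 × 0.1583 = 0.4934 µW.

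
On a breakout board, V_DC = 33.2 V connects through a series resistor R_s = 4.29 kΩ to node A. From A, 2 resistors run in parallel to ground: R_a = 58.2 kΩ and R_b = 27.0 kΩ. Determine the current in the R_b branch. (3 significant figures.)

I ≈ 0.998 mA

Combine the parallel branches: R_p = (1/58.2 + 1/27.0)⁻¹ = 18.44 kΩ.
Node voltage V_A = V_DC · R_p/(R_s + R_p) = 33.2 × 0.8113 = 26.93 V.
Branch current I = V_A/R_b = 26.93/27.0 = 0.9976 mA.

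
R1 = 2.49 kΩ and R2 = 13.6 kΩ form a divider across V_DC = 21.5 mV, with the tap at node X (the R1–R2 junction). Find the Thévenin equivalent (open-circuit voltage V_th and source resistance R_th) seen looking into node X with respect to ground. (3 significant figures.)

With X open, the divider is unloaded: V_th = 21.5 × 13.6/16.09 = 18.17 mV.
Zeroing V_DC shorts the top of R1 to ground, so R_th = R1 ‖ R2 = 2.105 kΩ.

V_th ≈ 18.2 mV, R_th ≈ 2.10 kΩ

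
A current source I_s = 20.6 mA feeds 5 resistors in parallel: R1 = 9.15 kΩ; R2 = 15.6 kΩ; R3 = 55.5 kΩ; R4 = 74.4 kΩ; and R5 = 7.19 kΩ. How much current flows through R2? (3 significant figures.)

I ≈ 3.84 mA

Conductances: ΣG = 1/9.15 + 1/15.6 + 1/55.5 + 1/74.4 + 1/7.19 = 0.3439 (1/kΩ).
By the current-divider rule, I = I_s · G_k/ΣG = 20.6 × 0.1864 = 3.839 mA.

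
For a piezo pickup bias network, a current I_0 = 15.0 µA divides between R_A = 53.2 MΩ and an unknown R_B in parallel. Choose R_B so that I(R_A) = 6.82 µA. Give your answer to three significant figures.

R_B ≈ 44.4 MΩ

The fraction through R_A equals R_B/(R_A+R_B).
6.82/15.0 = R_B/(R_A + R_B) → R_B = R_A · (0.4547)/(1 − 0.4547) = 53.2 × 0.8337 = 44.36 MΩ.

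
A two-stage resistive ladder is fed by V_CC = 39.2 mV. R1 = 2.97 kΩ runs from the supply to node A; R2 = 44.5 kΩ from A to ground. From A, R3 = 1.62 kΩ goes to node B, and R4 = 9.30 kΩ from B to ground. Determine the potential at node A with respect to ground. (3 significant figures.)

V_A ≈ 29.3 mV

Node A sees R2 in parallel with the series input of stage 2, R3 + R4 = 10.92 kΩ.
Effective lower resistance at A: R2 ‖ 10.92 = 8.768 kΩ.
V_A = 39.2 × 8.768/(2.97 + 8.768) = 29.28 mV.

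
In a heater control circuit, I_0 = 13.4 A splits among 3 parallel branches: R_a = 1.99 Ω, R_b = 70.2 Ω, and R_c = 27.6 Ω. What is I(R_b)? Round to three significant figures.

Conductances: ΣG = 1/1.99 + 1/70.2 + 1/27.6 = 0.5530 (1/Ω).
By the current-divider rule, I = I_0 · G_k/ΣG = 13.4 × 0.02576 = 0.3452 A.

I ≈ 0.345 A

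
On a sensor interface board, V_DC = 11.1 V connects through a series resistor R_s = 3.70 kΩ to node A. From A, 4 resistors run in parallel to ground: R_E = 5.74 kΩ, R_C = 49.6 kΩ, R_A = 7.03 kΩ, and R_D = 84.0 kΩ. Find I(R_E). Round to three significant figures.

Equivalent of the parallel group: R_p = 2.869 kΩ.
V_A by voltage divider: V_A = 11.1 × 2.869/(3.70 + 2.869) = 4.848 V.
Branch current I = V_A/R_E = 4.848/5.74 = 0.8446 mA.

I ≈ 0.845 mA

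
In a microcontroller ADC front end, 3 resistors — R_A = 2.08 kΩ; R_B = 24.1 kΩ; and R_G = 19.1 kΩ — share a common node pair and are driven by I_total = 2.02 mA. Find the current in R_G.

I ≈ 0.184 mA

Conductances: ΣG = 1/2.08 + 1/24.1 + 1/19.1 = 0.5746 (1/kΩ).
Current divider: I(R_G) = I_total · G_k/ΣG = 2.02 × (0.05236/0.5746) = 2.02 × 0.09111 = 0.1841 mA.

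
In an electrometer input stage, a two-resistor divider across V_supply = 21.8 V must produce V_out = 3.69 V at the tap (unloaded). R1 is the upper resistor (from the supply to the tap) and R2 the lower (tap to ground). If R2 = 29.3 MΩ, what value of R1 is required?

R1 ≈ 144 MΩ

V_out/V_supply = R2/(R1+R2) = 0.1693.
So R1 = R2 · (V_supply/V_out − 1) = 29.3 × (21.8/3.69 − 1) = 29.3 × 4.908 = 143.8 MΩ.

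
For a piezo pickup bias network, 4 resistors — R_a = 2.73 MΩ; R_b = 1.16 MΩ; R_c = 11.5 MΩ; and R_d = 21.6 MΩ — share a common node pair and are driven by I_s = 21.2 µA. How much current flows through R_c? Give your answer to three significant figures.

ΣG = 1/2.73 + 1/1.16 + 1/11.5 + 1/21.6 = 1.362.
Current divider: I(R_c) = I_s · G_k/ΣG = 21.2 × (0.08696/1.362) = 21.2 × 0.06386 = 1.354 µA.

I ≈ 1.35 µA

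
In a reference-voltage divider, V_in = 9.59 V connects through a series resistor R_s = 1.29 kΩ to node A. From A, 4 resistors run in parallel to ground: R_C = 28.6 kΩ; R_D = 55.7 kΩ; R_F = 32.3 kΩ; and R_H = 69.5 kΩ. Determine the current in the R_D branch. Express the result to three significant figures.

I ≈ 0.153 mA

Combine the parallel branches: R_p = (1/28.6 + 1/55.7 + 1/32.3 + 1/69.5)⁻¹ = 10.18 kΩ.
V_A = 9.59 × 10.18/11.47 = 8.511 V.
I(R_D) = V_A / R_D = 8.511/55.7 = 0.1528 mA.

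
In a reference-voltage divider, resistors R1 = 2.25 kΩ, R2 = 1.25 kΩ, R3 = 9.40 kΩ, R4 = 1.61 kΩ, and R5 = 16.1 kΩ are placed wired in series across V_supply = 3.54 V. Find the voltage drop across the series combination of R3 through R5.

Total series resistance ΣR = 2.25 + 1.25 + 9.40 + 1.61 + 16.1 = 30.61 kΩ.
R_{R3..R5} = 9.40 + 1.61 + 16.1 = 27.11 kΩ.
V = V_supply · R/ΣR = 3.54 × 0.8857 = 3.135 V.

V ≈ 3.14 V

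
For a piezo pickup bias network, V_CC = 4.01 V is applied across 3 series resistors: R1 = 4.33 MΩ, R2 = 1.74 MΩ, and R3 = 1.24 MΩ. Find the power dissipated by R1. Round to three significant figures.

Series current I = V_CC/ΣR = 4.01/7.310 = 0.5486 µA.
V(R1) = I·R = 2.375 V; P = V·I = 2.375 × 0.5486 = 1.303 µW.

P ≈ 1.30 µW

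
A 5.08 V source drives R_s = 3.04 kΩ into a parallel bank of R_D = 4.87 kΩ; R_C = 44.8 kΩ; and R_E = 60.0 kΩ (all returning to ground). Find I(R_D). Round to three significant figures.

Combine the parallel branches: R_p = (1/4.87 + 1/44.8 + 1/60.0)⁻¹ = 4.093 kΩ.
V_A by voltage divider: V_A = 5.08 × 4.093/(3.04 + 4.093) = 2.915 V.
Branch current I = V_A/R_D = 2.915/4.87 = 0.5985 mA.

I ≈ 0.599 mA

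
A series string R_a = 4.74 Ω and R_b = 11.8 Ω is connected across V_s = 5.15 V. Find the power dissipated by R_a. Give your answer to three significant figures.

The common current is I = 5.15/16.54 = 0.3114 A.
V(R_a) = I·R = 1.476 V; P = V·I = 1.476 × 0.3114 = 0.4595 W.

P ≈ 0.460 W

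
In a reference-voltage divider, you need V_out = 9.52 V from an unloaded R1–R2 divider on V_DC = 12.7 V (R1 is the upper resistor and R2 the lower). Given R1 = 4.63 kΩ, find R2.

V_out/V_DC = R2/(R1+R2) = 0.7496.
Rearranging, R2 = R1·k/(1−k) = 4.63 × 2.994 = 13.86 kΩ.

R2 ≈ 13.9 kΩ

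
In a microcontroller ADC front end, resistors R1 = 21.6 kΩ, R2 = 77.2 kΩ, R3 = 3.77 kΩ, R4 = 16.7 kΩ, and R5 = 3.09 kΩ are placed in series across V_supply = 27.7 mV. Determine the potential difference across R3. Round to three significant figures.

Series total: ΣR = 21.6 + 77.2 + 3.77 + 16.7 + 3.09 = 122.4 kΩ.
Voltage divider: V = V_supply · (3.770 / 122.4) = 27.7 × 0.03081 = 0.8535 mV.

V ≈ 0.853 mV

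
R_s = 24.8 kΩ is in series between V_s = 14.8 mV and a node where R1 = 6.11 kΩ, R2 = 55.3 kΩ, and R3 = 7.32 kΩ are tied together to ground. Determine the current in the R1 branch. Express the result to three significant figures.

Parallel bank: R_p = 1/(1/6.11 + 1/55.3 + 1/7.32) = 3.141 kΩ.
V_A by voltage divider: V_A = 14.8 × 3.141/(24.8 + 3.141) = 1.664 mV.
Branch current I = V_A/R1 = 1.664/6.11 = 0.2723 µA.

I ≈ 0.272 µA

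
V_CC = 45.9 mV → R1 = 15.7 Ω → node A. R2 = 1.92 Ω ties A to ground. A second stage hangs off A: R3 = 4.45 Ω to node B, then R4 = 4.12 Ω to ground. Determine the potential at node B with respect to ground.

V_B ≈ 2.00 mV

Node A sees R2 in parallel with the series input of stage 2, R3 + R4 = 8.570 Ω.
R2 ‖ (R3+R4) = 1.569 Ω.
So V_A = 45.9 × 0.09083 = 4.169 mV.
Stage 2 is unloaded, so V_B = V_A · R4/(R3+R4) = 4.169 × 4.12/8.570 = 2.004 mV.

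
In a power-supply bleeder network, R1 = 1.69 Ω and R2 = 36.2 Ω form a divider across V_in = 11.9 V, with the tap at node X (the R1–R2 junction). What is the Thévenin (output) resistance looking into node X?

R_th ≈ 1.61 Ω

Zeroing V_in shorts the top of R1 to ground, so R_th = R1 ‖ R2 = 1.615 Ω.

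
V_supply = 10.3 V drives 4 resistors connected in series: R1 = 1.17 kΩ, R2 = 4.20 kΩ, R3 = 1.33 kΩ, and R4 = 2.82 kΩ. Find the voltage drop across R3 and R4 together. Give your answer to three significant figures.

V ≈ 4.49 V

Total series resistance ΣR = 1.17 + 4.20 + 1.33 + 2.82 = 9.520 kΩ.
R_{R3..R4} = 1.33 + 2.82 = 4.150 kΩ.
Voltage divider: V = V_supply · (4.150 / 9.520) = 10.3 × 0.4359 = 4.490 V.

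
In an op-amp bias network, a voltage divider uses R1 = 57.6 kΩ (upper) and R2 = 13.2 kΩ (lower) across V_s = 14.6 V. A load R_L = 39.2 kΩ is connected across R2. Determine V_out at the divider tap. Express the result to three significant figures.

V_out ≈ 2.14 V

R2 ‖ R_L = (13.2 × 39.2)/(13.2 + 39.2) = 9.875 kΩ.
Then V_out = V_s · R2'/(R1 + R2') = 14.6 × 9.875/67.47 = 2.137 V.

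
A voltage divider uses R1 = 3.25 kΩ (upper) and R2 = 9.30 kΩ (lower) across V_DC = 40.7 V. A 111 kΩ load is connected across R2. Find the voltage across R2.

The load sits in parallel with R2, giving an effective lower resistance R2' = R2·R_L/(R2+R_L) = 8.581 kΩ.
Voltage divider with the loaded lower leg: V_out = 40.7 × 8.581/(3.25 + 8.581) = 40.7 × 0.7253 = 29.52 V.

V_out ≈ 29.5 V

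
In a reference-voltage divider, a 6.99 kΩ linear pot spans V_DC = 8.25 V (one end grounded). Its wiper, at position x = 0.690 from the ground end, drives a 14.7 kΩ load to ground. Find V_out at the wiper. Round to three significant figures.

The pot divides into 2.167 kΩ above the wiper and 4.823 kΩ below.
R_L loads the lower segment: effective lower R = 3.632 kΩ.
Then V_out = V_DC · 3.632/(2.167 + 3.632) = 5.167 V.
(Unloaded: V_out = x·V_DC = 5.69 V.)

V_out ≈ 5.17 V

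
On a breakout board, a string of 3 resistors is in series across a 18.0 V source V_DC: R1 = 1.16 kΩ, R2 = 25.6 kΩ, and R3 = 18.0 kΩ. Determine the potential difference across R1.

ΣR = 1.16 + 25.6 + 18.0 = 44.76 kΩ.
Voltage divider: V = V_DC · (1.160 / 44.76) = 18.0 × 0.02592 = 0.4665 V.

V ≈ 0.466 V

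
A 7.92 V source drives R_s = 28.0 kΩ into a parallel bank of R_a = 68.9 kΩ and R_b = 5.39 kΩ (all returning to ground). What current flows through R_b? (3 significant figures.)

Combine the parallel branches: R_p = (1/68.9 + 1/5.39)⁻¹ = 4.999 kΩ.
Node voltage V_A = V_CC · R_p/(R_s + R_p) = 7.92 × 0.1515 = 1.200 V.
I(R_b) = V_A / R_b = 1.200/5.39 = 0.2226 mA.

I ≈ 0.223 mA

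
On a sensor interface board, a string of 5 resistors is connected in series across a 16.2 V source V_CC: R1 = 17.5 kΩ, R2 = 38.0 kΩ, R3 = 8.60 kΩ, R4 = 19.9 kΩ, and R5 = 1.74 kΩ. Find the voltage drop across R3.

V ≈ 1.62 V

Series total: ΣR = 17.5 + 38.0 + 8.60 + 19.9 + 1.74 = 85.74 kΩ.
V = V_CC · R/ΣR = 16.2 × 0.1003 = 1.625 V.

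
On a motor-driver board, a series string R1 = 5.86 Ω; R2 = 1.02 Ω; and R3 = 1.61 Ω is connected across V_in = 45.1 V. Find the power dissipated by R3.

ΣR = 8.490 Ω → I = 45.1/8.490 = 5.312 A.
P(R3) = I²·R3 = (5.312)² × 1.61 = 45.43 W.

P ≈ 45.4 W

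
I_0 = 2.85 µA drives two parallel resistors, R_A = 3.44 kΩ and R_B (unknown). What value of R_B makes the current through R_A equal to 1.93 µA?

The fraction through R_A equals R_B/(R_A+R_B).
1.93/2.85 = R_B/(R_A + R_B) → R_B = R_A · (0.6772)/(1 − 0.6772) = 3.44 × 2.098 = 7.217 kΩ.

R_B ≈ 7.22 kΩ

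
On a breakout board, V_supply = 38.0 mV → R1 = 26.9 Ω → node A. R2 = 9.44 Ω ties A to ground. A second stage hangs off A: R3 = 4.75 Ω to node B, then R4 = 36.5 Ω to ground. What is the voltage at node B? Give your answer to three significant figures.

V_B ≈ 7.47 mV

The second stage (R3 + R4 = 41.25 Ω) loads node A in parallel with R2.
Effective lower resistance at A: R2 ‖ 41.25 = 7.682 Ω.
V_A = 38.0 × 7.682/(26.9 + 7.682) = 8.441 mV.
V_B = V_A × 0.8848 = 7.469 mV.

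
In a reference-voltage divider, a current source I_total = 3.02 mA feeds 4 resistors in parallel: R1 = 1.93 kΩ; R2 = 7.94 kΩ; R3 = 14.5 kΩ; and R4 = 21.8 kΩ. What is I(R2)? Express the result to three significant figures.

ΣG = 1/1.93 + 1/7.94 + 1/14.5 + 1/21.8 = 0.7589.
R2 takes the fraction G_k/ΣG = 0.1259/0.7589 = 0.1660, so I = 3.02 × 0.1660 = 0.5012 mA.

I ≈ 0.501 mA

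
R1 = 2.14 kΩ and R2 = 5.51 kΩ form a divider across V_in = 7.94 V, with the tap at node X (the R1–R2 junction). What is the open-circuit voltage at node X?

V_th ≈ 5.72 V

V_th is the unloaded tap voltage: V_in · R2/(R1+R2) = 7.94 × 0.7203 = 5.719 V.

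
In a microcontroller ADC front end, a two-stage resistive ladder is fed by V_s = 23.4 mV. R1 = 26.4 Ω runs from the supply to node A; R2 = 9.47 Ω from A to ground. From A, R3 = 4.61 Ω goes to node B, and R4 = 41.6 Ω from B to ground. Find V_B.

Looking into the second stage from A: R3 + R4 = 46.21 Ω appears in parallel with R2.
Effective lower resistance at A: R2 ‖ 46.21 = 7.859 Ω.
V_A = 23.4 × 7.859/(26.4 + 7.859) = 5.368 mV.
Stage 2 is unloaded, so V_B = V_A · R4/(R3+R4) = 5.368 × 41.6/46.21 = 4.833 mV.

V_B ≈ 4.83 mV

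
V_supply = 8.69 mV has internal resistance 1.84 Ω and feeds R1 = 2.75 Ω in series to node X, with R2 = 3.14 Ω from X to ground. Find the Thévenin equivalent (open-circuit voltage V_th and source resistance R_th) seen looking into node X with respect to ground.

R1' = 1.84 + 2.75 = 4.590 Ω (source resistance + R1).
V_th is the unloaded tap voltage: V_supply · R2/(R1'+R2) = 8.69 × 0.4062 = 3.530 mV.
Zeroing V_supply shorts the top of R1' to ground, so R_th = R1' ‖ R2 = 1.865 Ω.

V_th ≈ 3.53 mV, R_th ≈ 1.86 Ω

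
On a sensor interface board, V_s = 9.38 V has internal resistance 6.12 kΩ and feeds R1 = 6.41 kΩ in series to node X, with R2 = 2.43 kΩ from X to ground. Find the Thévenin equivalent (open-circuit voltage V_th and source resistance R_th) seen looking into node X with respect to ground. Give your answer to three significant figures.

V_th ≈ 1.52 V, R_th ≈ 2.04 kΩ

R1' = 6.12 + 6.41 = 12.53 kΩ (source resistance + R1).
With X open, the divider is unloaded: V_th = 9.38 × 2.43/14.96 = 1.524 V.
Zeroing V_s shorts the top of R1' to ground, so R_th = R1' ‖ R2 = 2.035 kΩ.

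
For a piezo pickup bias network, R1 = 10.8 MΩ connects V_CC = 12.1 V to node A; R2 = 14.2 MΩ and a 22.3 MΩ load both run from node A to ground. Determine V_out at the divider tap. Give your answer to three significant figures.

R2 ‖ R_L = (14.2 × 22.3)/(14.2 + 22.3) = 8.676 MΩ.
Voltage divider with the loaded lower leg: V_out = 12.1 × 8.676/(10.8 + 8.676) = 12.1 × 0.4455 = 5.390 V.

V_out ≈ 5.39 V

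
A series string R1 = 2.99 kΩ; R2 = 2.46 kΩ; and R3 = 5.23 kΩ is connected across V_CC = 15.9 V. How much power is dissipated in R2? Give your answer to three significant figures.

P ≈ 5.45 mW

The common current is I = 15.9/10.68 = 1.489 mA.
P = I²R = 2.216 × 2.46 = 5.452 mW.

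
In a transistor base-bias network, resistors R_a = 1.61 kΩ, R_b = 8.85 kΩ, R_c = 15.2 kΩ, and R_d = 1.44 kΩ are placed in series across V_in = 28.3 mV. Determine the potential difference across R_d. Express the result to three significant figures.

Series total: ΣR = 1.61 + 8.85 + 15.2 + 1.44 = 27.10 kΩ.
V = V_in · R/ΣR = 28.3 × 0.05314 = 1.504 mV.

V ≈ 1.50 mV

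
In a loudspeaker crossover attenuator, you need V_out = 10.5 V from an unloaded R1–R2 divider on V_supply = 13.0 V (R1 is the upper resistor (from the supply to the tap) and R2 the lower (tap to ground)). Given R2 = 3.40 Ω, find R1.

The divider ratio is R2/(R1+R2) = 10.5/13.0 = 0.8077.
So R1 = R2 · (V_supply/V_out − 1) = 3.40 × (13.0/10.5 − 1) = 3.40 × 0.2381 = 0.8095 Ω.

R1 ≈ 0.810 Ω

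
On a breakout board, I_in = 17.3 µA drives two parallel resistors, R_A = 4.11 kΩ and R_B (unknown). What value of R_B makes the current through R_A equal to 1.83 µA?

In a two-way split, I_A/I_in = R_B/(R_A + R_B).
1.83/17.3 = R_B/(R_A + R_B) → R_B = R_A · (0.1058)/(1 − 0.1058) = 4.11 × 0.1183 = 0.4862 kΩ.

R_B ≈ 0.486 kΩ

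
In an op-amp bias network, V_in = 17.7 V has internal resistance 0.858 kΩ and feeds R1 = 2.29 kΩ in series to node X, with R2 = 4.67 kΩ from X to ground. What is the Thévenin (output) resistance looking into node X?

R_th ≈ 1.88 kΩ

R1' = 0.858 + 2.29 = 3.148 kΩ (source resistance + R1).
With V_in suppressed (replaced by a short), R_th = R1' ‖ R2 = (3.148 × 4.67)/(3.148 + 4.67) = 1.880 kΩ.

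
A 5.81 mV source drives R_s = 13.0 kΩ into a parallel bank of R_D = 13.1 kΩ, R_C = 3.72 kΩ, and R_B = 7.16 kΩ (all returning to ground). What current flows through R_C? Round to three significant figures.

I ≈ 0.214 µA

Parallel bank: R_p = 1/(1/13.1 + 1/3.72 + 1/7.16) = 2.063 kΩ.
V_A = 5.81 × 2.063/15.06 = 0.7956 mV.
I(R_C) = V_A / R_C = 0.7956/3.72 = 0.2139 µA.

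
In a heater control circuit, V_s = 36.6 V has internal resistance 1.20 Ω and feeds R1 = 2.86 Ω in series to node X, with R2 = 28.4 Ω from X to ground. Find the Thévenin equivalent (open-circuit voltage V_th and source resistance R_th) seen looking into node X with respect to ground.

R1' = 1.20 + 2.86 = 4.060 Ω (source resistance + R1).
V_th is the unloaded tap voltage: V_s · R2/(R1'+R2) = 36.6 × 0.8749 = 32.02 V.
Zeroing V_s shorts the top of R1' to ground, so R_th = R1' ‖ R2 = 3.552 Ω.

V_th ≈ 32.0 V, R_th ≈ 3.55 Ω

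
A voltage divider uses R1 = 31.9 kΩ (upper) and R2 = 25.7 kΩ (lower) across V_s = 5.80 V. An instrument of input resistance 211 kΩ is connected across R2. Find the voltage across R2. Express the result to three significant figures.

First combine the lower leg with the load: R2 ‖ R_L = 22.91 kΩ.
Now apply the divider: V_out = 5.80 × 0.4180 = 2.424 V.

V_out ≈ 2.42 V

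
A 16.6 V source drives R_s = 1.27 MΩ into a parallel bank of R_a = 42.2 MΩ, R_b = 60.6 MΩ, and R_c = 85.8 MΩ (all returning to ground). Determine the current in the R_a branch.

I ≈ 0.369 µA

Equivalent of the parallel group: R_p = 19.29 MΩ.
V_A by voltage divider: V_A = 16.6 × 19.29/(1.27 + 19.29) = 15.57 V.
Branch current I = V_A/R_a = 15.57/42.2 = 0.3691 µA.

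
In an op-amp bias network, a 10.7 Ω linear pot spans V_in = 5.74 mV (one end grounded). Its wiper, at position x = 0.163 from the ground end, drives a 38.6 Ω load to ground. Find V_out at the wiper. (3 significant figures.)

V_out ≈ 0.902 mV

Split the track: R_lower = x·R_p = 1.744 Ω, R_upper = (1−x)·R_p = 8.956 Ω.
Lower segment in parallel with the load: 1.744 ‖ 38.6 = 1.669 Ω.
Then V_out = V_in · 1.669/(8.956 + 1.669) = 0.9015 mV.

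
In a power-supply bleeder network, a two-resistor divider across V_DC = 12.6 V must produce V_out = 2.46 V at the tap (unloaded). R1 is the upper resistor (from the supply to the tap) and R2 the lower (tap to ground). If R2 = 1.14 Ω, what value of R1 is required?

V_out/V_DC = R2/(R1+R2) = 0.1952.
R1 = R2·(1/k − 1) = 1.14 × 4.122 = 4.699 Ω.

R1 ≈ 4.70 Ω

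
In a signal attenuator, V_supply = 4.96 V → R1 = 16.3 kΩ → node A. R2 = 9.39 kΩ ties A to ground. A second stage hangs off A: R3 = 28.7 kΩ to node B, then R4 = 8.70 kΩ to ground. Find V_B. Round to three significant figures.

V_B ≈ 0.364 V

Node A sees R2 in parallel with the series input of stage 2, R3 + R4 = 37.40 kΩ.
Effective lower resistance at A: R2 ‖ 37.40 = 7.506 kΩ.
V_A = 4.96 × 7.506/(16.3 + 7.506) = 1.564 V.
Then the unloaded second divider: V_B = V_A × R4/(R3+R4) = 1.564 × 0.2326 = 0.3638 V.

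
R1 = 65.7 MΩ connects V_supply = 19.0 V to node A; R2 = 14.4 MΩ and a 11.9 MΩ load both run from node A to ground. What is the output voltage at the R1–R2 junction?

V_out ≈ 1.71 V

R2 ‖ R_L = (14.4 × 11.9)/(14.4 + 11.9) = 6.516 MΩ.
Then V_out = V_supply · R2'/(R1 + R2') = 19.0 × 6.516/72.22 = 1.714 V.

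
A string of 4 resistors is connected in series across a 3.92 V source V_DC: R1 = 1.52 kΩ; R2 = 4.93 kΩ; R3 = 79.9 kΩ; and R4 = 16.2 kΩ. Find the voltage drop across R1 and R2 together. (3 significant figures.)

Total series resistance ΣR = 1.52 + 4.93 + 79.9 + 16.2 = 102.6 kΩ.
R_{R1..R2} = 1.52 + 4.93 = 6.450 kΩ.
Voltage divider: V = V_DC · (6.450 / 102.6) = 3.92 × 0.06290 = 0.2466 V.

V ≈ 0.247 V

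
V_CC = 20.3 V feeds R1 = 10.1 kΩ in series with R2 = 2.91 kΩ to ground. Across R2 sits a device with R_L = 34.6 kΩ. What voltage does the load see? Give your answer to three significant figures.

V_out ≈ 4.26 V

The load sits in parallel with R2, giving an effective lower resistance R2' = R2·R_L/(R2+R_L) = 2.684 kΩ.
Voltage divider with the loaded lower leg: V_out = 20.3 × 2.684/(10.1 + 2.684) = 20.3 × 0.2100 = 4.262 V.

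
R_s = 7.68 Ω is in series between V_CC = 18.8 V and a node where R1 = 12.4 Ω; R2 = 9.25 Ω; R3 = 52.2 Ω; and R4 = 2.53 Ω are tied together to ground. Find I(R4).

Combine the parallel branches: R_p = (1/12.4 + 1/9.25 + 1/52.2 + 1/2.53)⁻¹ = 1.658 Ω.
V_A by voltage divider: V_A = 18.8 × 1.658/(7.68 + 1.658) = 3.338 V.
Branch current I = V_A/R4 = 3.338/2.53 = 1.319 A.

I ≈ 1.32 A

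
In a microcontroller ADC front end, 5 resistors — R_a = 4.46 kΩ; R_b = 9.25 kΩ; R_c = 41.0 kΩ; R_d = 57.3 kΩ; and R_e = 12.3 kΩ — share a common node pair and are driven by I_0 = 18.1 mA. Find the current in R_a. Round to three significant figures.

ΣG = 1/4.46 + 1/9.25 + 1/41.0 + 1/57.3 + 1/12.3 = 0.4555.
Current divider: I(R_a) = I_0 · G_k/ΣG = 18.1 × (0.2242/0.4555) = 18.1 × 0.4923 = 8.910 mA.

I ≈ 8.91 mA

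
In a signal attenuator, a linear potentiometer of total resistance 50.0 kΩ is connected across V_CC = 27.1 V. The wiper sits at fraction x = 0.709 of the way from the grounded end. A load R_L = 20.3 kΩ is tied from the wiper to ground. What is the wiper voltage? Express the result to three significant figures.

Lower segment x·R_p = 35.45 kΩ; upper segment (1−x)·R_p = 14.55 kΩ.
R_L loads the lower segment: effective lower R = 12.91 kΩ.
Loaded-divider output: V_out = 27.1 × 0.4701 = 12.74 V.

V_out ≈ 12.7 V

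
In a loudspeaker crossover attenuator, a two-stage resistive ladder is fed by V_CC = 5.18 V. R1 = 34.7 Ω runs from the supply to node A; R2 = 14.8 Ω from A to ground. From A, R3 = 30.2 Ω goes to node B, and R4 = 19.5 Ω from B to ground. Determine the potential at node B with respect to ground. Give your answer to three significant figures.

Node A sees R2 in parallel with the series input of stage 2, R3 + R4 = 49.70 Ω.
R2 ‖ (R3+R4) = 11.40 Ω.
First divider: V_A = V_CC · 11.40/(34.7 + 11.40) = 1.281 V.
Stage 2 is unloaded, so V_B = V_A · R4/(R3+R4) = 1.281 × 19.5/49.70 = 0.5027 V.

V_B ≈ 0.503 V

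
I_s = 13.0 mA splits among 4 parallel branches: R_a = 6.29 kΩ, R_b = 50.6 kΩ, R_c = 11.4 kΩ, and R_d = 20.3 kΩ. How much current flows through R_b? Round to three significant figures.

I ≈ 0.814 mA

Conductances: ΣG = 1/6.29 + 1/50.6 + 1/11.4 + 1/20.3 = 0.3157 (1/kΩ).
Current divider: I(R_b) = I_s · G_k/ΣG = 13.0 × (0.01976/0.3157) = 13.0 × 0.06259 = 0.8137 mA.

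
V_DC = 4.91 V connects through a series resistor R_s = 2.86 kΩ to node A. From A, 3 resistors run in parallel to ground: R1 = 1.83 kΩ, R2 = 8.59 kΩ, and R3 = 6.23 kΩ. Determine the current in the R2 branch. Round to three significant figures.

Equivalent of the parallel group: R_p = 1.215 kΩ.
V_A by voltage divider: V_A = 4.91 × 1.215/(2.86 + 1.215) = 1.464 V.
I(R2) = V_A / R2 = 1.464/8.59 = 0.1704 mA.
(Check via current divider: I_total = 1.205 mA; share G_k/ΣG = 0.1414 → same result.)

I ≈ 0.170 mA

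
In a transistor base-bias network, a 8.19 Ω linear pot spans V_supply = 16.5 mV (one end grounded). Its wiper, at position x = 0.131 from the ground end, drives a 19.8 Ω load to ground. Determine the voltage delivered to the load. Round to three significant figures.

Lower segment x·R_p = 1.073 Ω; upper segment (1−x)·R_p = 7.117 Ω.
Lower segment in parallel with the load: 1.073 ‖ 19.8 = 1.018 Ω.
Then V_out = V_supply · 1.018/(7.117 + 1.018) = 2.064 mV.

V_out ≈ 2.06 mV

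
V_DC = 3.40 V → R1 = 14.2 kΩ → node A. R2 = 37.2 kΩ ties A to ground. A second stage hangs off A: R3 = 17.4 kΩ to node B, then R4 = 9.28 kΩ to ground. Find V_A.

Looking into the second stage from A: R3 + R4 = 26.68 kΩ appears in parallel with R2.
Effective lower resistance at A: R2 ‖ 26.68 = 15.54 kΩ.
First divider: V_A = V_DC · 15.54/(14.2 + 15.54) = 1.776 V.

V_A ≈ 1.78 V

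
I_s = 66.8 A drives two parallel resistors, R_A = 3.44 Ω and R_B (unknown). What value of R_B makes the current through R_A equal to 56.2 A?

In a two-way split, I_A/I_s = R_B/(R_A + R_B).
With f = 0.8413, R_B = R_A · f/(1−f) = 3.44 × 5.302 = 18.24 Ω.

R_B ≈ 18.2 Ω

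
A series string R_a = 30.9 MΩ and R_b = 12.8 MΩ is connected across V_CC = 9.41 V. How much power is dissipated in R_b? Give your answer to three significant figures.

ΣR = 43.70 MΩ → I = 9.41/43.70 = 0.2153 µA.
V(R_b) = I·R = 2.756 V; P = V·I = 2.756 × 0.2153 = 0.5935 µW.

P ≈ 0.594 µW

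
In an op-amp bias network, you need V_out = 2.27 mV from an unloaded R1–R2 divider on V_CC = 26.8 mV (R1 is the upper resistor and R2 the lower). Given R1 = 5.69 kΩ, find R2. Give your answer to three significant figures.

R2 ≈ 0.527 kΩ

The divider ratio is R2/(R1+R2) = 2.27/26.8 = 0.08470.
Rearranging, R2 = R1·k/(1−k) = 5.69 × 0.09254 = 0.5266 kΩ.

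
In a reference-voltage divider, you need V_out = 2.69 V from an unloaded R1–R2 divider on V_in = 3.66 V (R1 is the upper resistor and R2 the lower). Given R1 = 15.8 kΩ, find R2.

R2 ≈ 43.8 kΩ

Required fraction k = V_out/V_in = 0.7350.
R2 = R1 · 0.7350/(1 − 0.7350) = 43.82 kΩ.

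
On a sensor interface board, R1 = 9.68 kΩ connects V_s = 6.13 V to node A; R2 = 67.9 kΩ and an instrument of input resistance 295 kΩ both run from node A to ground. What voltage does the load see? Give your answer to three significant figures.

V_out ≈ 5.22 V

The load sits in parallel with R2, giving an effective lower resistance R2' = R2·R_L/(R2+R_L) = 55.20 kΩ.
Voltage divider with the loaded lower leg: V_out = 6.13 × 55.20/(9.68 + 55.20) = 6.13 × 0.8508 = 5.215 V.
(Unloaded it would be 5.37 V; the load pulls it down.)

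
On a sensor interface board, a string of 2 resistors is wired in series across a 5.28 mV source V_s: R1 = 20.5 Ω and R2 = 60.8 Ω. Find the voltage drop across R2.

V ≈ 3.95 mV

Series total: ΣR = 20.5 + 60.8 = 81.30 Ω.
By the voltage-divider rule, V = 5.28 × 60.80/81.30 = 3.949 mV.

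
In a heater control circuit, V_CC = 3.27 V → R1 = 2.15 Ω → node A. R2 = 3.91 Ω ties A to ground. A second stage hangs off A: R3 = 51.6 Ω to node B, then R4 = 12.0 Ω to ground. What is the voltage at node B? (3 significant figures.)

V_B ≈ 0.390 V

Looking into the second stage from A: R3 + R4 = 63.60 Ω appears in parallel with R2.
R2 ‖ (R3+R4) = 3.684 Ω.
V_A = 3.27 × 3.684/(2.15 + 3.684) = 2.065 V.
V_B = V_A × 0.1887 = 0.3896 V.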